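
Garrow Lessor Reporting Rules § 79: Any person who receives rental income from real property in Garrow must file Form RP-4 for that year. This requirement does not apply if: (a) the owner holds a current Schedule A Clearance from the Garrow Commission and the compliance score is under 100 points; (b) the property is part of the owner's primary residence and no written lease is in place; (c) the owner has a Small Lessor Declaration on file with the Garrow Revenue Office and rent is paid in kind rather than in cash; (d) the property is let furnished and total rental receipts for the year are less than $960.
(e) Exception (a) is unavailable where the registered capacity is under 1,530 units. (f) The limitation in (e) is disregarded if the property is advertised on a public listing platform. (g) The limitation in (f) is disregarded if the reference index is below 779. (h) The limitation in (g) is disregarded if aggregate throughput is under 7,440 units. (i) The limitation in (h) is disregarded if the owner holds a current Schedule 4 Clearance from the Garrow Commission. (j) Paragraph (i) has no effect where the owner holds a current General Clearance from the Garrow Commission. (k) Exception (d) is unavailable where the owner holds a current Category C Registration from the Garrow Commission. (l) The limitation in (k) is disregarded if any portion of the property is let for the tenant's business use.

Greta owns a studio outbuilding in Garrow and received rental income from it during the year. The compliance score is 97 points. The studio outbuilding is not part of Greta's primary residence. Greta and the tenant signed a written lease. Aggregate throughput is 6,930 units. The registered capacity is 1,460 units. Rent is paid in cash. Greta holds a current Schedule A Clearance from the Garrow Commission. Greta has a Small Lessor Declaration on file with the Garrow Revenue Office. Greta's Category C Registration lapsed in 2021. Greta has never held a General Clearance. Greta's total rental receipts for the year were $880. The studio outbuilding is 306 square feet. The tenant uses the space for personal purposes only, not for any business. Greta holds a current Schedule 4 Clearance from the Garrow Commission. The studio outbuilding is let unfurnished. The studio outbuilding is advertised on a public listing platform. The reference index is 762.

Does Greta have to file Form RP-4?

Yes — Greta must file Form RP-4.

Exception (a) is satisfied on its face — a current Schedule A Clearance is held; the compliance score is 97 points, under the 100 points limit. However, paragraphs (e)–(j) must be considered: (e) is engaged — the registered capacity is 1,460 units, under the 1,530 units limit. (f) is triggered (the property is publicly advertised), but is displaced by (g): (g) is triggered — the reference index is 762, below the 779 limit. (h) applies (aggregate throughput is 6,930 units, under the 7,440 units limit), but is displaced by (i): (i) operates against (h): a current Schedule 4 Clearance is held. (j) is not triggered (the General Clearance is not current), so (i) stands. So (a) is unavailable.
Exception (b) does not apply: the studio outbuilding is not part of the primary residence.
Exception (c) does not apply: rent is paid in cash.
Exception (d) fails — the property is let unfurnished.
No exception displaces § 79.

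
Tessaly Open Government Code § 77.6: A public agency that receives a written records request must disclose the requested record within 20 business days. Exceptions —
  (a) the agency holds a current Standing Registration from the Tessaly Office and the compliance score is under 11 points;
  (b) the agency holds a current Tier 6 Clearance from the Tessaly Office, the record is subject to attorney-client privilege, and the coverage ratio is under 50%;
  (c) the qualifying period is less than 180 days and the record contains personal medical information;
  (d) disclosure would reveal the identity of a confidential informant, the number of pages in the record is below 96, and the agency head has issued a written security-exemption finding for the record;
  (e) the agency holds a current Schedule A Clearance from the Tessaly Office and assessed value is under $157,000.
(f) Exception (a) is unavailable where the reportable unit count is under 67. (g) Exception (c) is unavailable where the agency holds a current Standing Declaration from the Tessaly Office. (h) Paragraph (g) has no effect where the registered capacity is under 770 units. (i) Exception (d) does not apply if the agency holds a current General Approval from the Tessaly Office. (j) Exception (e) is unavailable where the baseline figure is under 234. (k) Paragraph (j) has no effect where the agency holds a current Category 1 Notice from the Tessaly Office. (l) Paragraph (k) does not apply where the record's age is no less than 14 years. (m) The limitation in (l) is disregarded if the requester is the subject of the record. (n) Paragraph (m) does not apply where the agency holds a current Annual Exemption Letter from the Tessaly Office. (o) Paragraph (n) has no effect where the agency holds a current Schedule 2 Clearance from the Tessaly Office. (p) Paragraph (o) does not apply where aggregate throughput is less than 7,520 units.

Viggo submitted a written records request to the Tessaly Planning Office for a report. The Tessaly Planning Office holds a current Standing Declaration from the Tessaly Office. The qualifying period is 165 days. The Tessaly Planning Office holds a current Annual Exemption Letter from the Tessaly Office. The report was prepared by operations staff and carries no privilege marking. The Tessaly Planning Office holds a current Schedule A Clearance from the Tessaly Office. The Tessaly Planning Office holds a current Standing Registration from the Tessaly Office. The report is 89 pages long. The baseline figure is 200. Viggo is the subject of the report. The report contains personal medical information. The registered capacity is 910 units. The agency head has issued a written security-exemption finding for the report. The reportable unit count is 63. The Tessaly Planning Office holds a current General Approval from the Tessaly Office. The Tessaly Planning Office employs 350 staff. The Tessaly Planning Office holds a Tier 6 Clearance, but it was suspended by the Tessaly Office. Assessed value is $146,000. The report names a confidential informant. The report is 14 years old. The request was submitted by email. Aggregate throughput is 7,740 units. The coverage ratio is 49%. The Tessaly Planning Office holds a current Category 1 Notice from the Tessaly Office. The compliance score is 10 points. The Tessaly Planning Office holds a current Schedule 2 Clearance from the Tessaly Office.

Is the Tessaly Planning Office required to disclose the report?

No — exception (e) applies; the Tessaly Planning Office is not required to disclose the report.

Exception (a) is satisfied on its face — a current Standing Registration is held; the compliance score is 10 points, under the 11 points limit. But applying paragraph (f): (f) operates against (a): the reportable unit count is 63, under the 67 limit. (a) is therefore removed.
Exception (b) does not apply: there is no Tier 6 Clearance in force.
Exception (c)'s conditions are all satisfied: the qualifying period is 165 days, less than the 180 days limit; the report contains personal medical information. But applying paragraphs (g)–(h): (g) operates against (c): a current Standing Declaration is held. (h), which would lift (g), is not engaged — the registered capacity is 910 units, not under 770 units. (c) is therefore removed.
Exception (d)'s conditions are all satisfied: the report names a confidential informant; the number of pages in the record is 89, below the 96 limit; a written security-exemption finding has been issued. But applying paragraph (i): (i) operates — a current General Approval is held. (d) is therefore removed.
Exception (e)'s conditions are all satisfied: a current Schedule A Clearance is held; assessed value is $146,000, under the $157,000 limit. Considering the limiting provisions: (j) would limit (e) — the baseline figure is 200, under the 234 limit — but (k) sets (j) aside: (k) operates against (j): a current Category 1 Notice is held. (l) is triggered (the record's age is 14 years, meeting the 14 years threshold), but is set aside by (m): (m) applies — Viggo is the subject of the report. (n) is engaged (a current Annual Exemption Letter is held), but is overridden by (o): (o) operates against (n): a current Schedule 2 Clearance is held. (p) is not engaged (aggregate throughput is 7,740 units, not less than 7,520 units), so (o) stands. Exception (e) stands.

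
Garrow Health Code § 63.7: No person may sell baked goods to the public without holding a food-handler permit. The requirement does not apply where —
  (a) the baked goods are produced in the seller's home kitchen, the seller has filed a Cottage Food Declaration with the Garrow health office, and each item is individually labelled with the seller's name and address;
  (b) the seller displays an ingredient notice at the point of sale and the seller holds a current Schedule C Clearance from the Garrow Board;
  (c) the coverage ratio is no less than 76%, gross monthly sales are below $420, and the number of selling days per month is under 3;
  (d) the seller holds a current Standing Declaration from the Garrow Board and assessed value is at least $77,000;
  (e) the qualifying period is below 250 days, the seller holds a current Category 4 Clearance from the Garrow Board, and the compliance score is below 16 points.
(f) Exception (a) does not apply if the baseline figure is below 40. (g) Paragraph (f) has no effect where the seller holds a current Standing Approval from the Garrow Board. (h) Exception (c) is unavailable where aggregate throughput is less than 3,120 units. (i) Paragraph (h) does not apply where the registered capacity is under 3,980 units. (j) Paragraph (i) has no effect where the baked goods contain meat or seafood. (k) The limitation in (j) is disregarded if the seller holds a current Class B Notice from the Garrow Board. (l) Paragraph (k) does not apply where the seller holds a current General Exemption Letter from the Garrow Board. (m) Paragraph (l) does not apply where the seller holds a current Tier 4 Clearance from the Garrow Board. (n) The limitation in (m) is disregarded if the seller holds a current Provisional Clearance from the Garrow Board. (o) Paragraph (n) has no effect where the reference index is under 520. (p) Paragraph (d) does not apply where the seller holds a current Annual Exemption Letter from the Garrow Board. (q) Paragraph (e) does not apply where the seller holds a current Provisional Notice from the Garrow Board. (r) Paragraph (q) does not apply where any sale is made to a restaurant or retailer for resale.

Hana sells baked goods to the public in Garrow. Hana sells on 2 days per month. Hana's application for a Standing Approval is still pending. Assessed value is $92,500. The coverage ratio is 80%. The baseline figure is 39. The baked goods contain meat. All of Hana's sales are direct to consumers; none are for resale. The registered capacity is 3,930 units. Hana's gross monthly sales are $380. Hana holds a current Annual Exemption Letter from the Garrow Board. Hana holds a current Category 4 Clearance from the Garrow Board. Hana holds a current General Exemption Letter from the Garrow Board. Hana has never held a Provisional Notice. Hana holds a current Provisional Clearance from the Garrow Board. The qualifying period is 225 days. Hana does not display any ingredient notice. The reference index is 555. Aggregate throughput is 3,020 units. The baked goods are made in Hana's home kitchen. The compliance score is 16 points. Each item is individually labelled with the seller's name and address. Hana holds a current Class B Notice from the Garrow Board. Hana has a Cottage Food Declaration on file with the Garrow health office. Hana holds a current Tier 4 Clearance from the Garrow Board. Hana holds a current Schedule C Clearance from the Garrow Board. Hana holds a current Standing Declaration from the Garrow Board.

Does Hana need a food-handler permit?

Exception (a) is satisfied on its face — the baked goods are home-kitchen produced; a Cottage Food Declaration is on file; items are individually labelled. But applying paragraphs (f)–(g): (f) operates — the baseline figure is 39, below the 40 limit. (g), which would lift (f), is inapplicable — no current Standing Approval is held. Exception (a) does not apply.
Exception (b) does not apply: no ingredient notice is displayed.
Exception (c): the coverage ratio is 80%, meeting the 76% threshold; gross monthly sales are $380, below the $420 limit; the number of selling days per month is 2, under the 3 limit — every condition holds. Turning to paragraphs (h)–(o): (h) operates — aggregate throughput is 3,020 units, less than the 3,120 units limit. (i) is triggered (the registered capacity is 3,930 units, under the 3,980 units limit), but is overridden by (j): (j) operates — the baked goods contain meat. (k) operates (a current Class B Notice is held), but is displaced by (l): (l) operates against (k): a current General Exemption Letter is held. (m) is engaged (a current Tier 4 Clearance is held), but is itself disapplied by (n): (n) is engaged — a current Provisional Clearance is held. (o), which would lift (n), is not triggered — the reference index is 555, not under 520. (c) is therefore removed.
Exception (d)'s conditions are all satisfied: a current Standing Declaration is held; assessed value is $92,500, meeting the $77,000 threshold. But applying paragraph (p): (p) operates against (d): a current Annual Exemption Letter is held. (d) is therefore removed.
Exception (e) requires that the compliance score is below 16 points; but the compliance score is 16 points, not below 16 points, so (e) is unavailable.
No exception applies. The general rule governs.

Yes — Hana must hold a food-handler permit.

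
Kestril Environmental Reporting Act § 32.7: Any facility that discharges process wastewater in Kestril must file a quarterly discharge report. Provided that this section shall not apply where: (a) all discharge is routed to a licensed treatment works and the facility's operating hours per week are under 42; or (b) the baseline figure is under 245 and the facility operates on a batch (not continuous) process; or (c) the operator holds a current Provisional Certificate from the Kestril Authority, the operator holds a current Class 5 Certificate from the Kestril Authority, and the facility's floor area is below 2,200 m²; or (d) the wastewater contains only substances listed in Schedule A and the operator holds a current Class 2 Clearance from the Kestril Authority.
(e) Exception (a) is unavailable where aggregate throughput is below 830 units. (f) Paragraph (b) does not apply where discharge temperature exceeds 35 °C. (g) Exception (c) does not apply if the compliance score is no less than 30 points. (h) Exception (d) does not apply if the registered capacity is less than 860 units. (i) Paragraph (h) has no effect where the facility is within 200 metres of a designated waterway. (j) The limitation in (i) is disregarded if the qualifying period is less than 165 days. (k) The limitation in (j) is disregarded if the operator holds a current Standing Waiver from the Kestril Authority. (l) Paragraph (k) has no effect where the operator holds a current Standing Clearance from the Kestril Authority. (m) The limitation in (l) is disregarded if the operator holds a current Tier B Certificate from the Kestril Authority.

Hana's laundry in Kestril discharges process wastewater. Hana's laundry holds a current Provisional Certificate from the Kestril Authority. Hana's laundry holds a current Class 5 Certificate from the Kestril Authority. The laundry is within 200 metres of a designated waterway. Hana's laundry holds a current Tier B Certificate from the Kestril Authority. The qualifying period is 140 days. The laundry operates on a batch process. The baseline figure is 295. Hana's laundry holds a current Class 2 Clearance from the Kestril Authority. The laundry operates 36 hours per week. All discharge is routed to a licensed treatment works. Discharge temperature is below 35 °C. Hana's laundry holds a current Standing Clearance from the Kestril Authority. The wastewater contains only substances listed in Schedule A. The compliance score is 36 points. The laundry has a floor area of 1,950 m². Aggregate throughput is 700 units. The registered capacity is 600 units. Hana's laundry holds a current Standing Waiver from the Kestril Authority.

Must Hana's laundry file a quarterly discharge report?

No — exception (d) applies; Hana's laundry is not required to file a quarterly discharge report.

Exception (a)'s conditions are all satisfied: discharge is routed to a licensed treatment works; the facility's operating hours per week are 36, under the 42 limit. But: (e) operates against (a): aggregate throughput is 700 units, below the 830 units limit. (a) is therefore removed.
Exception (b) does not apply: the baseline figure is 295, not under 245.
Exception (c)'s conditions are all satisfied: a current Provisional Certificate is held; a current Class 5 Certificate is held; the facility's floor area is 1,950 m², below the 2,200 m² limit. However, paragraph (g) must be considered: (g) operates against (c): the compliance score is 36 points, meeting the 30 points threshold. So (c) is unavailable.
Exception (d) is satisfied on its face — the wastewater is Schedule-A-only; a current Class 2 Clearance is held. Under paragraphs (h)–(m): (h) would limit (d) — the registered capacity is 600 units, less than the 860 units limit — but (i) sets (h) aside: (i) applies — the laundry is within 200 m of a designated waterway. (j) would limit (i) — the qualifying period is 140 days, less than the 165 days limit — but (k) sets (j) aside: (k) operates against (j): a current Standing Waiver is held. (l) would limit (k) — a current Standing Clearance is held — but (m) sets (l) aside: (m) operates against (l): a current Tier B Certificate is held. (d) remains available.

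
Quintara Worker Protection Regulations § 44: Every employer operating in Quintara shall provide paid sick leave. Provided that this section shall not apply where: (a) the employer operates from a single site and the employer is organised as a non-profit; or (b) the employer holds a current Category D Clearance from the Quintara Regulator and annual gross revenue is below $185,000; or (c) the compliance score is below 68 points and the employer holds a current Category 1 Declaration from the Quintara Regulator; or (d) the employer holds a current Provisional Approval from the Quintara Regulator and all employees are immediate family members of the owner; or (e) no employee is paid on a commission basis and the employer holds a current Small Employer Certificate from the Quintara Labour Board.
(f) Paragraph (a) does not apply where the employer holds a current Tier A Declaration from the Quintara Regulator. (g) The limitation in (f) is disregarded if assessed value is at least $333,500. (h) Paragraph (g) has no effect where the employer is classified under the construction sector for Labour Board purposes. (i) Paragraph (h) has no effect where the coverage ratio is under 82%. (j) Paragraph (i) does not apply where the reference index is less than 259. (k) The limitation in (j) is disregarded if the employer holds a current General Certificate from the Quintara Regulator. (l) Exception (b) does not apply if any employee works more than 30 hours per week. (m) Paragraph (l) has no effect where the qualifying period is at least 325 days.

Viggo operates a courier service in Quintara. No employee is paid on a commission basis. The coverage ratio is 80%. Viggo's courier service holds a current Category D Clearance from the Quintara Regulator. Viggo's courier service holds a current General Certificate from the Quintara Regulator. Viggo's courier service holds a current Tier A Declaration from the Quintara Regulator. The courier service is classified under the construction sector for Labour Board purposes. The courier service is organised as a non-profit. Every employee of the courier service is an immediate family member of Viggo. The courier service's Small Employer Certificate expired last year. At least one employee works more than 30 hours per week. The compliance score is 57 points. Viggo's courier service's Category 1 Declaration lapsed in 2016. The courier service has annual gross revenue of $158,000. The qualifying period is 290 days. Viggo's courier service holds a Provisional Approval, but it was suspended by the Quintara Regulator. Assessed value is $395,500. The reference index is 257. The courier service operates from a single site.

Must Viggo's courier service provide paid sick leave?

No — exception (a) applies; Viggo's courier service is not required to provide paid sick leave.

Exception (a): the employer operates from a single site; the employer is a non-profit — every condition holds. Considering the limiting provisions: (f) would limit (a) — a current Tier A Declaration is held — but (g) sets (f) aside: (g) operates against (f): assessed value is $395,500, meeting the $333,500 threshold. (h) operates (the courier service is classified under the construction sector), but yields to (i): (i) operates against (h): the coverage ratio is 80%, under the 82% limit. (j) would limit (i) — the reference index is 257, less than the 259 limit — but (k) sets (j) aside: (k) is triggered — a current General Certificate is held. Exception (a) stands.
Exception (b): a current Category D Clearance is held; annual gross revenue is $158,000, below the $185,000 limit — every condition holds. However, paragraphs (l)–(m) must be considered: (l) is triggered — at least one employee exceeds 30 hours/week. (m), which would lift (l), is not engaged — the qualifying period is 290 days, short of 325 days. Exception (b) does not apply.
Exception (c) requires that the employer holds a current Category 1 Declaration from the Quintara Regulator; but no current Category 1 Declaration is held, so (c) is unavailable.
Exception (d) requires that the employer holds a current Provisional Approval from the Quintara Regulator; but no current Provisional Approval is held, so (d) is unavailable.
Exception (e) fails — the Small Employer Certificate has expired.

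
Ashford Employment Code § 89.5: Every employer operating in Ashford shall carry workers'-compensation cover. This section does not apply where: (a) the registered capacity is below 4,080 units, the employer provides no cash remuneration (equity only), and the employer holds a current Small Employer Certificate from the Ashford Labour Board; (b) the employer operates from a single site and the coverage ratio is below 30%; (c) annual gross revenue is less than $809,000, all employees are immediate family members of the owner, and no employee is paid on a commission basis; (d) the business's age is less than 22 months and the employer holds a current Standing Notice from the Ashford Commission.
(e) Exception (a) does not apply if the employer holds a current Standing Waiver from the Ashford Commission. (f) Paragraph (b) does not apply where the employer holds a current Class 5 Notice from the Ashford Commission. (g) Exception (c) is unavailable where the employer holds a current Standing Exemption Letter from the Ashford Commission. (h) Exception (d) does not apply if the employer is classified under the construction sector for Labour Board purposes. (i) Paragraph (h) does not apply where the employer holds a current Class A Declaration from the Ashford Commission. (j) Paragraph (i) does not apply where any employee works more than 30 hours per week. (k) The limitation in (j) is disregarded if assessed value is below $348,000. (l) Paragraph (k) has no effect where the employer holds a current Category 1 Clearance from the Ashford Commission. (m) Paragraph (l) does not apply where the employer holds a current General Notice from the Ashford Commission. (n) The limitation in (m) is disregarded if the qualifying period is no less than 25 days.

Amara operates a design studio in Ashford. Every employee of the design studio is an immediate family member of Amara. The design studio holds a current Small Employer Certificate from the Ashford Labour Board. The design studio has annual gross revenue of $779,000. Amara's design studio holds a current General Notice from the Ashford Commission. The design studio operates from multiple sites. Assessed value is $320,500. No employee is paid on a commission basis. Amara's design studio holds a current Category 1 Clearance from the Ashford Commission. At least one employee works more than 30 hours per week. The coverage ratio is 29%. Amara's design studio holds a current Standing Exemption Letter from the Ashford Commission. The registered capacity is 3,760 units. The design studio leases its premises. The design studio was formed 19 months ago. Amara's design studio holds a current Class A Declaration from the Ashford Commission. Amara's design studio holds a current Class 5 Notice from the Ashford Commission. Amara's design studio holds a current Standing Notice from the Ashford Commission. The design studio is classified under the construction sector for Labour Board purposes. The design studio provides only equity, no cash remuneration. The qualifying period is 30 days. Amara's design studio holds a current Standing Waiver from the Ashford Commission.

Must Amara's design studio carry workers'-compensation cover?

All of (a)'s requirements are met (the registered capacity is 3,760 units, below the 4,080 units limit; remuneration is equity-only; a current Small Employer Certificate is held). However, paragraph (e) must be considered: (e) operates — a current Standing Waiver is held. So (a) is unavailable.
Exception (b) does not apply: the employer operates from multiple sites.
All of (c)'s requirements are met (annual gross revenue is $779,000, less than the $809,000 limit; every employee is an immediate family member; no employee is paid on commission). However, paragraph (g) must be considered: (g) is triggered — a current Standing Exemption Letter is held. (c) is therefore removed.
All of (d)'s requirements are met (the business's age is 19 months, less than the 22 months limit; a current Standing Notice is held). Turning to paragraphs (h)–(n): (h) operates against (d): the design studio is classified under the construction sector. (i) is engaged (a current Class A Declaration is held), but is set aside by (j): (j) applies — at least one employee exceeds 30 hours/week. (k) would limit (j) — assessed value is $320,500, below the $348,000 limit — but (l) sets (k) aside: (l) applies — a current Category 1 Clearance is held. (m) would limit (l) — a current General Notice is held — but (n) sets (m) aside: (n) applies — the qualifying period is 30 days, meeting the 25 days threshold. Exception (d) does not apply.
Every exception is unavailable, so the rule governs.

Yes — Amara's design studio must carry workers'-compensation cover.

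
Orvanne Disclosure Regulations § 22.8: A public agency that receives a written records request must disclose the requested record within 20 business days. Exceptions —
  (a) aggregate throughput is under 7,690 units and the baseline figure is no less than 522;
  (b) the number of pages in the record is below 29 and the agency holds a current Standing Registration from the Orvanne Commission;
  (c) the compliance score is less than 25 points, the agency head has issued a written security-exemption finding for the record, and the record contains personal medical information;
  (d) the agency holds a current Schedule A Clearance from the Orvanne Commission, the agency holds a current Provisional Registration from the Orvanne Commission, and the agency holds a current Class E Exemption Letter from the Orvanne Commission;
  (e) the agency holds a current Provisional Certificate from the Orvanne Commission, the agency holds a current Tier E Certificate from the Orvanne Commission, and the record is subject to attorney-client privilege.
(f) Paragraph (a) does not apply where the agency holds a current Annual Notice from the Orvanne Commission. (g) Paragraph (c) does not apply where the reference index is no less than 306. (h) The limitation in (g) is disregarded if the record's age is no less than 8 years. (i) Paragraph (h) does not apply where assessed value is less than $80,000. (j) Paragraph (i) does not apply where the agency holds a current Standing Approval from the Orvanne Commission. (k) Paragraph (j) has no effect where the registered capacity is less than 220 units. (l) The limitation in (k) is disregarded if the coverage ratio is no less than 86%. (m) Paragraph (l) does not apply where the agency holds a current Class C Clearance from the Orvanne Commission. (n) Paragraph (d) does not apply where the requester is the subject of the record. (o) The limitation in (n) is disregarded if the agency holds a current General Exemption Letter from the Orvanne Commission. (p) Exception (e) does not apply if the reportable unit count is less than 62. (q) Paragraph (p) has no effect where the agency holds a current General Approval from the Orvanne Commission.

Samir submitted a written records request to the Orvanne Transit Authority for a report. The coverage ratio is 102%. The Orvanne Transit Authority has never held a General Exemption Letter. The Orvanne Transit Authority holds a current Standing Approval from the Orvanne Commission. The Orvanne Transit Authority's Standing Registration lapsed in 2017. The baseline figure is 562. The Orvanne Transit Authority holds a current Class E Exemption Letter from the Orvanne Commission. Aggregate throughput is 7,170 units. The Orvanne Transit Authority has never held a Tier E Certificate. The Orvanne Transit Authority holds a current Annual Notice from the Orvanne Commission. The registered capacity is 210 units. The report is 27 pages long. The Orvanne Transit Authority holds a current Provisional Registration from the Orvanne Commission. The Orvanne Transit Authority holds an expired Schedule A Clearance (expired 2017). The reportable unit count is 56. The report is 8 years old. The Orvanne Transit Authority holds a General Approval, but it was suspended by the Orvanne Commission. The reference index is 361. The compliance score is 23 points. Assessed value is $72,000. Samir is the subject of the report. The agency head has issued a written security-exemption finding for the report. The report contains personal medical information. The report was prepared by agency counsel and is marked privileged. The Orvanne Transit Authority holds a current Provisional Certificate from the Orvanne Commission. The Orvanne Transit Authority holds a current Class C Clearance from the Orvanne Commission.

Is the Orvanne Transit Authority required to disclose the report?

Yes — the Orvanne Transit Authority must disclose the report.

Exception (a): aggregate throughput is 7,170 units, under the 7,690 units limit; the baseline figure is 562, meeting the 522 threshold — every condition holds. However, paragraph (f) must be considered: (f) operates against (a): a current Annual Notice is held. Exception (a) does not apply.
Exception (b) does not apply: there is no Standing Registration in force.
Exception (c)'s conditions are all satisfied: the compliance score is 23 points, less than the 25 points limit; a written security-exemption finding has been issued; the report contains personal medical information. However, paragraphs (g)–(m) must be considered: (g) operates against (c): the reference index is 361, meeting the 306 threshold. (h) operates (the record's age is 8 years, meeting the 8 years threshold), but is set aside by (i): (i) applies — assessed value is $72,000, less than the $80,000 limit. (j) would limit (i) — a current Standing Approval is held — but (k) sets (j) aside: (k) operates against (j): the registered capacity is 210 units, less than the 220 units limit. (l) applies (the coverage ratio is 102%, meeting the 86% threshold), but is displaced by (m): (m) applies — a current Class C Clearance is held. (c) is therefore removed.
Exception (d) does not apply: the Schedule A Clearance is not current.
Exception (e) requires that the agency holds a current Tier E Certificate from the Orvanne Commission; but the Tier E Certificate is not current, so (e) is unavailable.
None of the exceptions is available; § 22.8 applies in full.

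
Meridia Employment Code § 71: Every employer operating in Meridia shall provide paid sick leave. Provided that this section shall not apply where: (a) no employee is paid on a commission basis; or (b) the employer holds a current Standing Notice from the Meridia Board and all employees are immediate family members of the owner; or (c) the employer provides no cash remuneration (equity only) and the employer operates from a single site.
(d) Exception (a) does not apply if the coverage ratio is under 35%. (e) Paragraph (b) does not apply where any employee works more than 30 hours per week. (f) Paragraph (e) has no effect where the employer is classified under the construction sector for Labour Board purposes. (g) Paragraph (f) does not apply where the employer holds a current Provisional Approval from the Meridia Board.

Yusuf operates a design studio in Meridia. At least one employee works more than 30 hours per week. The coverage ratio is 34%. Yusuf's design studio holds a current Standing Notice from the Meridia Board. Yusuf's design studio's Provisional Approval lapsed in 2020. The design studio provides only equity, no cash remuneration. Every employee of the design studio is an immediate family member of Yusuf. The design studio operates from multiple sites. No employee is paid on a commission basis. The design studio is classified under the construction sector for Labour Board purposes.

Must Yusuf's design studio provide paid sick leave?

Exception (a): no employee is paid on commission — every condition holds. But applying paragraph (d): (d) is triggered — the coverage ratio is 34%, under the 35% limit. Exception (a) does not apply.
Exception (b): a current Standing Notice is held; every employee is an immediate family member — every condition holds. As to paragraphs (e)–(g): (e) would limit (b) — at least one employee exceeds 30 hours/week — but (f) sets (e) aside: (f) operates against (e): the design studio is classified under the construction sector. (g) is not triggered (there is no Provisional Approval in force), so (f) stands. So (b) applies.
Exception (c) requires that the employer operates from a single site; but the employer operates from multiple sites, so (c) is unavailable.

No — exception (b) applies; Yusuf's design studio is not required to provide paid sick leave.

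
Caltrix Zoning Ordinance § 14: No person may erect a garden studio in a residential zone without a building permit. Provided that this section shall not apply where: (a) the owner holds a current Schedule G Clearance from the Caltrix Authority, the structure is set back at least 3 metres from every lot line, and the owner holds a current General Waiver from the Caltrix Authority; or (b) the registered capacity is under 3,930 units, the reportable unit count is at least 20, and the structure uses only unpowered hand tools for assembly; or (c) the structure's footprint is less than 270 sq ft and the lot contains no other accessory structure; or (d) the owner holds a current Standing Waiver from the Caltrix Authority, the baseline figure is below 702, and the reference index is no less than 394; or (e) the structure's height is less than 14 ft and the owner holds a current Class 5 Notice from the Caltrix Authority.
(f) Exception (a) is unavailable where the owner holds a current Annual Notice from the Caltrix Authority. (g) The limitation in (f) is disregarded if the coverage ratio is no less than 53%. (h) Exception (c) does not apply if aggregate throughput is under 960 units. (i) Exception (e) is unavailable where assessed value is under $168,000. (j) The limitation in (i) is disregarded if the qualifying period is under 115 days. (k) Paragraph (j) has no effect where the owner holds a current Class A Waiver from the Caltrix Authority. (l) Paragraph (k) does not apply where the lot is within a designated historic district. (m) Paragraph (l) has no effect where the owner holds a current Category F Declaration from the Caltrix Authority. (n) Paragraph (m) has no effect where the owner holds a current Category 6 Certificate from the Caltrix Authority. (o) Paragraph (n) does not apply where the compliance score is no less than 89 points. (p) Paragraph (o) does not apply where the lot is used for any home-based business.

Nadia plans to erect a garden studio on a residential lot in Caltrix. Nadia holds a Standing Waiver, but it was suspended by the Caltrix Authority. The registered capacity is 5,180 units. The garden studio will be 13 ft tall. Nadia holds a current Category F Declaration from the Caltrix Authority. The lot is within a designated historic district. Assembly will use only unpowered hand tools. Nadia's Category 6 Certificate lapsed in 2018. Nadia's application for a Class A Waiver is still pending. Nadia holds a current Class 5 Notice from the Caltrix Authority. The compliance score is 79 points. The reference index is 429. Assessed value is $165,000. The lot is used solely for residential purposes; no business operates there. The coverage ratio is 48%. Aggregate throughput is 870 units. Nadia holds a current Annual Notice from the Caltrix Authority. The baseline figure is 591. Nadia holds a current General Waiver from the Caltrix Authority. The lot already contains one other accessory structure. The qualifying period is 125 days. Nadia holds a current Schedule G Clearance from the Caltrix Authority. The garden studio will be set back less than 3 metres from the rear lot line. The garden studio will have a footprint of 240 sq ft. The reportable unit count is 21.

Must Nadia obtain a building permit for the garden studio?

Exception (a) fails — the rear setback is under 3 m.
Exception (b) requires that the registered capacity is under 3,930 units; but the registered capacity is 5,180 units, not under 3,930 units, so (b) is unavailable.
Exception (c) fails — the lot already has another accessory structure.
Exception (d) does not apply: there is no Standing Waiver in force.
All of (e)'s requirements are met (the structure's height is 13 ft, less than the 14 ft limit; a current Class 5 Notice is held). However, paragraphs (i)–(p) must be considered: (i) operates against (e): assessed value is $165,000, under the $168,000 limit. (j) is inapplicable (the qualifying period is 125 days, not under 115 days), so (i) stands. Exception (e) does not apply.
Every exception is unavailable, so the rule governs.

Yes — Nadia must obtain a building permit.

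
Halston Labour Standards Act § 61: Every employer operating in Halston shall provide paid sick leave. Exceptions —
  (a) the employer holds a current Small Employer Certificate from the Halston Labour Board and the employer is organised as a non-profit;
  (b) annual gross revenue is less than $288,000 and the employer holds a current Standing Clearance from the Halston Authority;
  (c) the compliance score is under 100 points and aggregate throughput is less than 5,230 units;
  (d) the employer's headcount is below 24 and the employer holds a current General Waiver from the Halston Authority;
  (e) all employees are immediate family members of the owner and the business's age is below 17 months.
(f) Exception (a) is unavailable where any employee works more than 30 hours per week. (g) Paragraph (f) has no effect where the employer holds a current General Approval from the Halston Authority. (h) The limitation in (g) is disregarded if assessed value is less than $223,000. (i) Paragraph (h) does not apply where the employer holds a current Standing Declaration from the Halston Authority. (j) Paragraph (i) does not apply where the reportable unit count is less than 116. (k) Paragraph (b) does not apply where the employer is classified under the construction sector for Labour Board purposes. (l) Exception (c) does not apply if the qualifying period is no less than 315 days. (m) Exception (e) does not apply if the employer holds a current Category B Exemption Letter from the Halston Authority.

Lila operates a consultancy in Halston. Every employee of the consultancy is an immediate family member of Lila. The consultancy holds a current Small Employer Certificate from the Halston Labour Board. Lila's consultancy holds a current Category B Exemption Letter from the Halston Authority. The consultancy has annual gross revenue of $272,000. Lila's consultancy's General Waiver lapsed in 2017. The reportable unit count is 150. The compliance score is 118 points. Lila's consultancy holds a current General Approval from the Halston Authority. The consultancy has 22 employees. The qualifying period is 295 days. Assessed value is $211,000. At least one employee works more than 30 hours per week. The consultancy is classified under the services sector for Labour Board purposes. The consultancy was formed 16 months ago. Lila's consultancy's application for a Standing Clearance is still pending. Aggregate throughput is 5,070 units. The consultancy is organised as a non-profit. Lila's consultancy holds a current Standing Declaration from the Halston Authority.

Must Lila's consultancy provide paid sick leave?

Exception (a)'s conditions are all satisfied: a current Small Employer Certificate is held; the employer is a non-profit. As to paragraphs (f)–(j): (f) would limit (a) — at least one employee exceeds 30 hours/week — but (g) sets (f) aside: (g) operates against (f): a current General Approval is held. (h) operates (assessed value is $211,000, less than the $223,000 limit), but is overridden by (i): (i) operates against (h): a current Standing Declaration is held. (j) is inapplicable (the reportable unit count is 150, not less than 116), so (i) stands. (a) remains available.
Exception (b) fails — there is no Standing Clearance in force.
Exception (c) requires that the compliance score is under 100 points; but the compliance score is 118 points, not under 100 points, so (c) is unavailable.
Exception (d) fails — there is no General Waiver in force.
Exception (e) is satisfied on its face — every employee is an immediate family member; the business's age is 16 months, below the 17 months limit. But: (m) operates — a current Category B Exemption Letter is held. (e) is therefore removed.

No — exception (a) applies; Lila's consultancy is not required to provide paid sick leave.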